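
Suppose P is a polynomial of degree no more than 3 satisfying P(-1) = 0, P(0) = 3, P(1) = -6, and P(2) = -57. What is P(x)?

Write P(x) = ax^3 + bx^2 + cx + d. Substituting each data point gives a linear system:
  -a + b - c + d = 0
  d = 3
  a + b + c + d = -6
  8a + 4b + 2c + d = -57
Solving the system yields a = -5, b = -6, c = 2, d = 3.
So P(x) = -5x^3 - 6x^2 + 2x + 3.
Check: P(0) = 3. ✓

P(x) = -5x^3 - 6x^2 + 2x + 3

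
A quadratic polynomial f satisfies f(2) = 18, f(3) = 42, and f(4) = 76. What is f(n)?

f(n) = 5n^2 - n

Write f(n) = an^2 + bn + c. Substituting each data point gives a linear system:
  4a + 2b + c = 18
  9a + 3b + c = 42
  16a + 4b + c = 76
Solving the system yields a = 5, b = -1, c = 0.
So f(n) = 5n^2 - n.
Check: f(2) = 18. ✓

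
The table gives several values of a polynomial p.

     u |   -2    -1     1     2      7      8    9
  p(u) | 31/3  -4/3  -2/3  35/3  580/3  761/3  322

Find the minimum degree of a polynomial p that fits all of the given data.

Divided differences on the nodes -2, -1, 1, 2, 7, 8, 9:
  order 0: 31/3  -4/3  -2/3  35/3  580/3  761/3  322
  order 1: -35/3  1/3  37/3  109/3  181/3  205/3
  order 2: 4  4  4  4  4
  order 3: 0  0  0  0
  order 4: 0  0  0
  order 5: 0  0
  order 6: 0
The order-2 divided differences are all 4 (nonzero) and every higher order vanishes, so the data lies on a polynomial of degree exactly 2.

2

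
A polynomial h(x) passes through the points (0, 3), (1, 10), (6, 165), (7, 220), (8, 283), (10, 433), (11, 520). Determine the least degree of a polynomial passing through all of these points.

2

Divided differences on the nodes 0, 1, 6, 7, 8, 10, 11:
  order 0: 3  10  165  220  283  433  520
  order 1: 7  31  55  63  75  87
  order 2: 4  4  4  4  4
  order 3: 0  0  0  0
  order 4: 0  0  0
  order 5: 0  0
  order 6: 0
The order-2 divided differences are all 4 (nonzero) and every higher order vanishes, so the data lies on a polynomial of degree exactly 2.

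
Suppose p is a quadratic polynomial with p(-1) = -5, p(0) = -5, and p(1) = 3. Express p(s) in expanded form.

p(s) = 4s^2 + 4s - 5

Write p(s) = as^2 + bs + c. Substituting each data point gives a linear system:
  a - b + c = -5
  c = -5
  a + b + c = 3
Solving the system yields a = 4, b = 4, c = -5.
So p(s) = 4s^2 + 4s - 5.
Check: p(0) = -5. ✓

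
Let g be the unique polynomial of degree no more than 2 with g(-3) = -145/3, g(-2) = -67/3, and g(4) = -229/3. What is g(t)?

Write g(t) = at^2 + bt + c. Substituting each data point gives a linear system:
  9a - 3b + c = -145/3
  4a - 2b + c = -67/3
  16a + 4b + c = -229/3
Solving the system yields a = -5, b = 1, c = -1/3.
So g(t) = -5t^2 + t - 1/3.
Check: g(-2) = -67/3. ✓

g(t) = -5t^2 + t - 1/3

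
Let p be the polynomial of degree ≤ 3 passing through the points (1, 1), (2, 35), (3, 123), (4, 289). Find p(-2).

Write p(t) = at^3 + bt^2 + ct + d. Substituting each data point gives a linear system:
  a + b + c + d = 1
  8a + 4b + 2c + d = 35
  27a + 9b + 3c + d = 123
  64a + 16b + 4c + d = 289
Solving the system yields a = 4, b = 3, c = -3, d = -3.
So p(t) = 4t^3 + 3t^2 - 3t - 3.
Then p(-2) = -17.

-17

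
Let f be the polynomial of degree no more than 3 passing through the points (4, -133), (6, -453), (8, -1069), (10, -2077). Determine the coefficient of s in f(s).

Write f(s) = as^3 + bs^2 + cs + d. Substituting each data point gives a linear system:
  64a + 16b + 4c + d = -133
  216a + 36b + 6c + d = -453
  512a + 64b + 8c + d = -1069
  1000a + 100b + 10c + d = -2077
Solving the system yields a = -2, b = -1, c = 2, d = 3.
So f(s) = -2s^3 - s^2 + 2s + 3.
The coefficient of s is 2.

2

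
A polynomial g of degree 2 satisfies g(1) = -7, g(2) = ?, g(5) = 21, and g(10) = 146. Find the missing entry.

The 3 known points determine the degree-2 polynomial uniquely.
Write g(u) = au^2 + bu + c. Substituting each data point gives a linear system:
  a + b + c = -7
  25a + 5b + c = 21
  100a + 10b + c = 146
Solving the system yields a = 2, b = -5, c = -4.
So g(u) = 2u^2 - 5u - 4.
Then g(2) = -6.

-6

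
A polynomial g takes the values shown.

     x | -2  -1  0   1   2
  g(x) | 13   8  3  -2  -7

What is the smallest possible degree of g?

1

Forward differences of the values at x = -2, -1, 0, 1, 2:
  g  : 13  8  3  -2  -7
  Δ  : -5  -5  -5  -5
  Δ^2: 0  0  0
  Δ^3: 0  0
  Δ^4: 0
The first differences are constant (-5) and nonzero, while all higher differences vanish, so the minimal degree is 1.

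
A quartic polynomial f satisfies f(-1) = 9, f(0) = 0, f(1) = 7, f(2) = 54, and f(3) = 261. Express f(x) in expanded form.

f(x) = 4x^4 - 4x^3 + 4x^2 + 3x

Using the Lagrange interpolation formula with nodes -1, 0, 1, 2, 3:
  L_0(x) = x(x - 1)(x - 2)(x - 3) / 24
  L_1(x) = (x + 1)(x - 1)(x - 2)(x - 3) / -6
  L_2(x) = (x + 1)x(x - 2)(x - 3) / 4
  L_3(x) = (x + 1)x(x - 1)(x - 3) / -6
  L_4(x) = (x + 1)x(x - 1)(x - 2) / 24
Then f(x) = 9·L_0(x) + 0·L_1(x) + 7·L_2(x) + 54·L_3(x) + 261·L_4(x).
Expanding and collecting terms gives f(x) = 4x⁴ - 4x³ + 4x² + 3x.
Check: f(1) = 7. ✓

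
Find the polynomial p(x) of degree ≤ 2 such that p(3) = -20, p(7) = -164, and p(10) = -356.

Write p(x) = ax^2 + bx + c. Substituting each data point gives a linear system:
  9a + 3b + c = -20
  49a + 7b + c = -164
  100a + 10b + c = -356
Solving the system yields a = -4, b = 4, c = 4.
So p(x) = -4x^2 + 4x + 4.
Check: p(10) = -356. ✓

p(x) = -4x^2 + 4x + 4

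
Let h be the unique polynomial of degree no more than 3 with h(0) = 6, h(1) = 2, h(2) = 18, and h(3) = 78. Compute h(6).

762

Write h(n) = an^3 + bn^2 + cn + d. Substituting each data point gives a linear system:
  d = 6
  a + b + c + d = 2
  8a + 4b + 2c + d = 18
  27a + 9b + 3c + d = 78
Solving the system yields a = 4, b = -2, c = -6, d = 6.
So h(n) = 4n^3 - 2n^2 - 6n + 6.
Then h(6) = 762.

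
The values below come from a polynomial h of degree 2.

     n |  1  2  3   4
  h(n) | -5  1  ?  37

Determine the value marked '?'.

The 3 known points determine the degree-2 polynomial uniquely.
Write h(n) = an^2 + bn + c. Substituting each data point gives a linear system:
  a + b + c = -5
  4a + 2b + c = 1
  16a + 4b + c = 37
Solving the system yields a = 4, b = -6, c = -3.
So h(n) = 4n² - 6n - 3.
Then h(3) = 15.

15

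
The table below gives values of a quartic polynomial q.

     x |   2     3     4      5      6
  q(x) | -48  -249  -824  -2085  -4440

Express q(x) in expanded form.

q(x) = -4x^4 + 4x^3 - 3x^2 - 2x

Write q(x) = ax^4 + bx^3 + cx^2 + dx + e. Substituting each data point gives a linear system:
  16a + 8b + 4c + 2d + e = -48
  81a + 27b + 9c + 3d + e = -249
  256a + 64b + 16c + 4d + e = -824
  625a + 125b + 25c + 5d + e = -2085
  1296a + 216b + 36c + 6d + e = -4440
Solving the system yields a = -4, b = 4, c = -3, d = -2, e = 0.
So q(x) = -4x^4 + 4x^3 - 3x^2 - 2x.
Check: q(2) = -48. ✓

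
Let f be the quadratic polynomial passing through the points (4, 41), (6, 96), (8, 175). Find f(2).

10

Write f(t) = at^2 + bt + c. Substituting each data point gives a linear system:
  16a + 4b + c = 41
  36a + 6b + c = 96
  64a + 8b + c = 175
Solving the system yields a = 3, b = -5/2, c = 3.
So f(t) = 3t^2 - (5/2)t + 3.
Then f(2) = 10.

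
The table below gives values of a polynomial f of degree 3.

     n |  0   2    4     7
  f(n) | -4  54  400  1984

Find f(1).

4

Using the Lagrange interpolation formula with nodes 0, 2, 4, 7:
  L_0(n) = (n - 2)(n - 4)(n - 7) / -56
  L_1(n) = n(n - 4)(n - 7) / 20
  L_2(n) = n(n - 2)(n - 7) / -24
  L_3(n) = n(n - 2)(n - 4) / 105
Then f(n) = -4·L_0(n) + 54·L_1(n) + 400·L_2(n) + 1984·L_3(n).
Expanding and collecting terms gives f(n) = 5n³ + 6n² - 3n - 4.
Evaluating at n = 1: f(1) = 4.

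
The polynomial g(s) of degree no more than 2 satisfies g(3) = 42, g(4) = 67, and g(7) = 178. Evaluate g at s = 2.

23

Using the Lagrange interpolation formula with nodes 3, 4, 7:
  L_0(s) = (s - 4)(s - 7) / 4
  L_1(s) = (s - 3)(s - 7) / -3
  L_2(s) = (s - 3)(s - 4) / 12
Then g(s) = 42·L_0(s) + 67·L_1(s) + 178·L_2(s).
Expanding and collecting terms gives g(s) = 3s² + 4s + 3.
Evaluating at s = 2: g(2) = 23.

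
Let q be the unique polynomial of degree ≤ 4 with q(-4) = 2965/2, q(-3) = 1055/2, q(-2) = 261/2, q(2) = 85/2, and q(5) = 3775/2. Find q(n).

Write q(n) = an^4 + bn^3 + cn^2 + dn + e. Substituting each data point gives a linear system:
  256a - 64b + 16c - 4d + e = 2965/2
  81a - 27b + 9c - 3d + e = 1055/2
  16a - 8b + 4c - 2d + e = 261/2
  16a + 8b + 4c + 2d + e = 85/2
  625a + 125b + 25c + 5d + e = 3775/2
Solving the system yields a = 4, b = -6, c = 5, d = 2, e = 5/2.
So q(n) = 4n^4 - 6n^3 + 5n^2 + 2n + 5/2.
Check: q(-3) = 1055/2. ✓

q(n) = 4n^4 - 6n^3 + 5n^2 + 2n + 5/2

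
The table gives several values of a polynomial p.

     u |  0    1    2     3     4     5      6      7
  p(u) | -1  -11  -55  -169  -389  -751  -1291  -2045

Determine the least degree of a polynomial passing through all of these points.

Forward differences of the values at u = 0, 1, 2, 3, 4, 5, 6, 7:
  p  : -1  -11  -55  -169  -389  -751  -1291  -2045
  Δ  : -10  -44  -114  -220  -362  -540  -754
  Δ^2: -34  -70  -106  -142  -178  -214
  Δ^3: -36  -36  -36  -36  -36
  Δ^4: 0  0  0  0
  Δ^5: 0  0  0
  Δ^6: 0  0
  Δ^7: 0
The third differences are constant (-36) and nonzero, while all higher differences vanish, so the minimal degree is 3.

3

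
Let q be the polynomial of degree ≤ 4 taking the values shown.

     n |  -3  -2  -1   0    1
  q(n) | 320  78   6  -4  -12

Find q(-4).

Forward differences of the values at n = -3, -2, -1, 0, 1:
  q  : 320  78  6  -4  -12
  Δ  : -242  -72  -10  -8
  Δ^2: 170  62  2
  Δ^3: -108  -60
  Δ^4: 48
The fourth differences are constant, confirming degree 4.
Interpolating (Newton forward form) and evaluating at n = -4 gives q(-4) = 888.

888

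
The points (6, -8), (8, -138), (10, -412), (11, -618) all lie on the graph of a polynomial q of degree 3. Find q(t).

q(t) = -t^3 + 6t^2 - t - 2

Write q(t) = at^3 + bt^2 + ct + d. Substituting each data point gives a linear system:
  216a + 36b + 6c + d = -8
  512a + 64b + 8c + d = -138
  1000a + 100b + 10c + d = -412
  1331a + 121b + 11c + d = -618
Solving the system yields a = -1, b = 6, c = -1, d = -2.
So q(t) = -t^3 + 6t^2 - t - 2.
Check: q(11) = -618. ✓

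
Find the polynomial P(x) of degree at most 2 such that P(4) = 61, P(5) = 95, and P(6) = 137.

Write P(x) = ax^2 + bx + c. Substituting each data point gives a linear system:
  16a + 4b + c = 61
  25a + 5b + c = 95
  36a + 6b + c = 137
Solving the system yields a = 4, b = -2, c = 5.
So P(x) = 4x² - 2x + 5.
Check: P(4) = 61. ✓

P(x) = 4x^2 - 2x + 5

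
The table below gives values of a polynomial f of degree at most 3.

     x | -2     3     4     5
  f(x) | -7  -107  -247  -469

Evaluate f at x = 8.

Using the Lagrange interpolation formula with nodes -2, 3, 4, 5:
  L_0(x) = (x - 3)(x - 4)(x - 5) / -210
  L_1(x) = (x + 2)(x - 4)(x - 5) / 10
  L_2(x) = (x + 2)(x - 3)(x - 5) / -6
  L_3(x) = (x + 2)(x - 3)(x - 4) / 14
Then f(x) = -7·L_0(x) - 107·L_1(x) - 247·L_2(x) - 469·L_3(x).
Expanding and collecting terms gives f(x) = -3x^3 - 5x^2 + 6x + 1.
Evaluating at x = 8: f(8) = -1807.

-1807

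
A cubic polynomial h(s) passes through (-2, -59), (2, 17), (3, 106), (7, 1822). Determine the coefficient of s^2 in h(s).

Write h(s) = as^3 + bs^2 + cs + d. Substituting each data point gives a linear system:
  -8a + 4b - 2c + d = -59
  8a + 4b + 2c + d = 17
  27a + 9b + 3c + d = 106
  343a + 49b + 7c + d = 1822
Solving the system yields a = 6, b = -4, c = -5, d = -5.
So h(s) = 6s³ - 4s² - 5s - 5.
The coefficient of s^2 is -4.

-4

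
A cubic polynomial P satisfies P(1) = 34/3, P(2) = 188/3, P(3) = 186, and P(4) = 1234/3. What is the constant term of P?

Write P(u) = au^3 + bu^2 + cu + d. Substituting each data point gives a linear system:
  a + b + c + d = 34/3
  8a + 4b + 2c + d = 188/3
  27a + 9b + 3c + d = 186
  64a + 16b + 4c + d = 1234/3
Solving the system yields a = 5, b = 6, c = -5/3, d = 2.
So P(u) = 5u^3 + 6u^2 - (5/3)u + 2.
The constant term is 2.

2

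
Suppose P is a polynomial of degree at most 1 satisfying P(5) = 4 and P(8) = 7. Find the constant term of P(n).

-1

Write P(n) = an + b. Substituting each data point gives a linear system:
  5a + b = 4
  8a + b = 7
Solving the system yields a = 1, b = -1.
So P(n) = n - 1.
The constant term is -1.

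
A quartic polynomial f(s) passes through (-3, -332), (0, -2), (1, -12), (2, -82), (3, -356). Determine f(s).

Using the Lagrange interpolation formula with nodes -3, 0, 1, 2, 3:
  L_0(s) = s(s - 1)(s - 2)(s - 3) / 360
  L_1(s) = (s + 3)(s - 1)(s - 2)(s - 3) / -18
  L_2(s) = (s + 3)s(s - 2)(s - 3) / 8
  L_3(s) = (s + 3)s(s - 1)(s - 3) / -10
  L_4(s) = (s + 3)s(s - 1)(s - 2) / 36
Then f(s) = -332·L_0(s) - 2·L_1(s) - 12·L_2(s) - 82·L_3(s) - 356·L_4(s).
Expanding and collecting terms gives f(s) = -4s⁴ - 2s² - 4s - 2.
Check: f(3) = -356. ✓

f(s) = -4s^4 - 2s^2 - 4s - 2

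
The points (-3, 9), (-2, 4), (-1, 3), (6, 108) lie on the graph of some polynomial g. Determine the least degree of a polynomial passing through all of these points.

2

Divided differences on the nodes -3, -2, -1, 6:
  order 0: 9  4  3  108
  order 1: -5  -1  15
  order 2: 2  2
  order 3: 0
The order-2 divided differences are all 2 (nonzero) and every higher order vanishes, so the data lies on a polynomial of degree exactly 2.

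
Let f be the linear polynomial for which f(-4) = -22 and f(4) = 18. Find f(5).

Using the Lagrange interpolation formula with nodes -4, 4:
  L_0(t) = (t - 4) / -8
  L_1(t) = (t + 4) / 8
Then f(t) = -22·L_0(t) + 18·L_1(t).
Expanding and collecting terms gives f(t) = 5t - 2.
Evaluating at t = 5: f(5) = 23.

23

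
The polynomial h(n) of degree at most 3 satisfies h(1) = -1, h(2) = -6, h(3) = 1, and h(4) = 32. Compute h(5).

Write h(n) = an^3 + bn^2 + cn + d. Substituting each data point gives a linear system:
  a + b + c + d = -1
  8a + 4b + 2c + d = -6
  27a + 9b + 3c + d = 1
  64a + 16b + 4c + d = 32
Solving the system yields a = 2, b = -6, c = -1, d = 4.
So h(n) = 2n³ - 6n² - n + 4.
Then h(5) = 99.

99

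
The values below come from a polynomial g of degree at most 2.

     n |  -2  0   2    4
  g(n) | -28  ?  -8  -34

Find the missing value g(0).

On equispaced nodes a degree-2 polynomial has vanishing third forward difference, so
  - g(-2) + 3·g(0) - 3·g(2) + g(4) = 0.
Substituting the known values and solving for g(0):
  3·g(0) = -18
  g(0) = -6.

-6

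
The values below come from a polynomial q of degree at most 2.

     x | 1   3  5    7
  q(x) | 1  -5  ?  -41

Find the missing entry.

The 3 known points determine the degree-2 polynomial uniquely.
Write q(x) = ax^2 + bx + c. Substituting each data point gives a linear system:
  a + b + c = 1
  9a + 3b + c = -5
  49a + 7b + c = -41
Solving the system yields a = -1, b = 1, c = 1.
So q(x) = -x^2 + x + 1.
Then q(5) = -19.

-19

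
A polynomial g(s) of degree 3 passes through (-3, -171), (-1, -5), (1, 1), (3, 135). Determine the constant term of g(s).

Write g(s) = as^3 + bs^2 + cs + d. Substituting each data point gives a linear system:
  -27a + 9b - 3c + d = -171
  -a + b - c + d = -5
  a + b + c + d = 1
  27a + 9b + 3c + d = 135
Solving the system yields a = 6, b = -2, c = -3, d = 0.
So g(s) = 6s^3 - 2s^2 - 3s.
The constant term is 0.

0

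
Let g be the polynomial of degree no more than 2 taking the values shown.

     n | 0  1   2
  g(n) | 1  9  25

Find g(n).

g(n) = 4n^2 + 4n + 1

Using the Lagrange interpolation formula with nodes 0, 1, 2:
  L_0(n) = (n - 1)(n - 2) / 2
  L_1(n) = n(n - 2) / -1
  L_2(n) = n(n - 1) / 2
Then g(n) = 1·L_0(n) + 9·L_1(n) + 25·L_2(n).
Expanding and collecting terms gives g(n) = 4n² + 4n + 1.
Check: g(1) = 9. ✓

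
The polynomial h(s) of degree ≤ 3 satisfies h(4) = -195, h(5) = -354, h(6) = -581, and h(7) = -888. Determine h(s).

Write h(s) = as^3 + bs^2 + cs + d. Substituting each data point gives a linear system:
  64a + 16b + 4c + d = -195
  125a + 25b + 5c + d = -354
  216a + 36b + 6c + d = -581
  343a + 49b + 7c + d = -888
Solving the system yields a = -2, b = -4, c = -1, d = 1.
So h(s) = -2s^3 - 4s^2 - s + 1.
Check: h(7) = -888. ✓

h(s) = -2s^3 - 4s^2 - s + 1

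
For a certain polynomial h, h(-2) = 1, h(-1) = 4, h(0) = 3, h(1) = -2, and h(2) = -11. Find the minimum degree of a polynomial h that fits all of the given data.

Forward differences of the values at u = -2, -1, 0, 1, 2:
  h  : 1  4  3  -2  -11
  Δ  : 3  -1  -5  -9
  Δ^2: -4  -4  -4
  Δ^3: 0  0
  Δ^4: 0
The second differences are constant (-4) and nonzero, while all higher differences vanish, so the minimal degree is 2.

2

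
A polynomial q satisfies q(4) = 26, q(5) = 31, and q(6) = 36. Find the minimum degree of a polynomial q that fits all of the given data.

Forward differences of the values at n = 4, 5, 6:
  q  : 26  31  36
  Δ  : 5  5
  Δ^2: 0
The first differences are constant (5) and nonzero, while all higher differences vanish, so the minimal degree is 1.

1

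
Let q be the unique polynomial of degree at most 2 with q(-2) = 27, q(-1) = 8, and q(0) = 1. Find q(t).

Using the Lagrange interpolation formula with nodes -2, -1, 0:
  L_0(t) = (t + 1)t / 2
  L_1(t) = (t + 2)t / -1
  L_2(t) = (t + 2)(t + 1) / 2
Then q(t) = 27·L_0(t) + 8·L_1(t) + 1·L_2(t).
Expanding and collecting terms gives q(t) = 6t^2 - t + 1.
Check: q(-1) = 8. ✓

q(t) = 6t^2 - t + 1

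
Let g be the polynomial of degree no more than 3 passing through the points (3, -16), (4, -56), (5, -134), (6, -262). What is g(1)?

Write g(u) = au^3 + bu^2 + cu + d. Substituting each data point gives a linear system:
  27a + 9b + 3c + d = -16
  64a + 16b + 4c + d = -56
  125a + 25b + 5c + d = -134
  216a + 36b + 6c + d = -262
Solving the system yields a = -2, b = 5, c = -1, d = -4.
So g(u) = -2u^3 + 5u^2 - u - 4.
Then g(1) = -2.

-2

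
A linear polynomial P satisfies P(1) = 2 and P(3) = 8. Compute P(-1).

-4

Using the Lagrange interpolation formula with nodes 1, 3:
  L_0(t) = (t - 3) / -2
  L_1(t) = (t - 1) / 2
Then P(t) = 2·L_0(t) + 8·L_1(t).
Expanding and collecting terms gives P(t) = 3t - 1.
Evaluating at t = -1: P(-1) = -4.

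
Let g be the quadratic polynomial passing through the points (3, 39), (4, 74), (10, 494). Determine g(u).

Using the Lagrange interpolation formula with nodes 3, 4, 10:
  L_0(u) = (u - 4)(u - 10) / 7
  L_1(u) = (u - 3)(u - 10) / -6
  L_2(u) = (u - 3)(u - 4) / 42
Then g(u) = 39·L_0(u) + 74·L_1(u) + 494·L_2(u).
Expanding and collecting terms gives g(u) = 5u^2 - 6.
Check: g(10) = 494. ✓

g(u) = 5u^2 - 6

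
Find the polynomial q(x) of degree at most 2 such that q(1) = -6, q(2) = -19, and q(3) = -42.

q(x) = -5x^2 + 2x - 3

Write q(x) = ax^2 + bx + c. Substituting each data point gives a linear system:
  a + b + c = -6
  4a + 2b + c = -19
  9a + 3b + c = -42
Solving the system yields a = -5, b = 2, c = -3.
So q(x) = -5x^2 + 2x - 3.
Check: q(3) = -42. ✓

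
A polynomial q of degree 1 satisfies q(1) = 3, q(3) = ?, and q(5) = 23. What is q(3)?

On equispaced nodes a degree-1 polynomial has vanishing second forward difference, so
  q(1) - 2·q(3) + q(5) = 0.
Substituting the known values and solving for q(3):
  -2·q(3) = -26
  q(3) = 13.

13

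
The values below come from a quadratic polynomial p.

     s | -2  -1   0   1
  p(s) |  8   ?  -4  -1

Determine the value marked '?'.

-1

The 3 known points determine the degree-2 polynomial uniquely.
Write p(s) = as^2 + bs + c. Substituting each data point gives a linear system:
  4a - 2b + c = 8
  c = -4
  a + b + c = -1
Solving the system yields a = 3, b = 0, c = -4.
So p(s) = 3s² - 4.
Then p(-1) = -1.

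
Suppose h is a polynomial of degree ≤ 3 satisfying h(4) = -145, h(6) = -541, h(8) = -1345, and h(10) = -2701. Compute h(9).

-1945

Forward differences of the values at t = 4, 6, 8, 10:
  h  : -145  -541  -1345  -2701
  Δ  : -396  -804  -1356
  Δ^2: -408  -552
  Δ^3: -144
The third differences are constant, confirming degree 3.
Interpolating (Newton forward form) and evaluating at t = 9 gives h(9) = -1945.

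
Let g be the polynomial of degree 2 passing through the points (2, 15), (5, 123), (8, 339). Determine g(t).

Write g(t) = at^2 + bt + c. Substituting each data point gives a linear system:
  4a + 2b + c = 15
  25a + 5b + c = 123
  64a + 8b + c = 339
Solving the system yields a = 6, b = -6, c = 3.
So g(t) = 6t^2 - 6t + 3.
Check: g(5) = 123. ✓

g(t) = 6t^2 - 6t + 3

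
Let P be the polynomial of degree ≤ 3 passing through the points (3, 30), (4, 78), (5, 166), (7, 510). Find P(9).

Write P(t) = at^3 + bt^2 + ct + d. Substituting each data point gives a linear system:
  27a + 9b + 3c + d = 30
  64a + 16b + 4c + d = 78
  125a + 25b + 5c + d = 166
  343a + 49b + 7c + d = 510
Solving the system yields a = 2, b = -4, c = 2, d = 6.
So P(t) = 2t³ - 4t² + 2t + 6.
Then P(9) = 1158.

1158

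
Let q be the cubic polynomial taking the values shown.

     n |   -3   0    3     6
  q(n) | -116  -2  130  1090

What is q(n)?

Using the Lagrange interpolation formula with nodes -3, 0, 3, 6:
  L_0(n) = n(n - 3)(n - 6) / -162
  L_1(n) = (n + 3)(n - 3)(n - 6) / 54
  L_2(n) = (n + 3)n(n - 6) / -54
  L_3(n) = (n + 3)n(n - 3) / 162
Then q(n) = -116·L_0(n) - 2·L_1(n) + 130·L_2(n) + 1090·L_3(n).
Expanding and collecting terms gives q(n) = 5n³ + n² - 4n - 2.
Check: q(0) = -2. ✓

q(n) = 5n^3 + n^2 - 4n - 2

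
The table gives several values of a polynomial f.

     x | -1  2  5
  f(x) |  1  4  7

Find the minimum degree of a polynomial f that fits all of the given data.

1

Forward differences of the values at x = -1, 2, 5:
  f  : 1  4  7
  Δ  : 3  3
  Δ^2: 0
The first differences are constant (3) and nonzero, while all higher differences vanish, so the minimal degree is 1.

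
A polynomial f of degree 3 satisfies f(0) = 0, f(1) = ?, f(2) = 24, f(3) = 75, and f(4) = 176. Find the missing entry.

5

On equispaced nodes a degree-3 polynomial has vanishing fourth forward difference, so
  f(0) - 4·f(1) + 6·f(2) - 4·f(3) + f(4) = 0.
Substituting the known values and solving for f(1):
  -4·f(1) = -20
  f(1) = 5.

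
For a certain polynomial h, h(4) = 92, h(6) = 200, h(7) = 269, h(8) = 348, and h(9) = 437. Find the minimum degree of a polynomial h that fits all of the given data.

2

Divided differences on the nodes 4, 6, 7, 8, 9:
  order 0: 92  200  269  348  437
  order 1: 54  69  79  89
  order 2: 5  5  5
  order 3: 0  0
  order 4: 0
The order-2 divided differences are all 5 (nonzero) and every higher order vanishes, so the data lies on a polynomial of degree exactly 2.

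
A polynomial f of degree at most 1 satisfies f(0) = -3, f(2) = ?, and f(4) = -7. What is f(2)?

On equispaced nodes a degree-1 polynomial has vanishing second forward difference, so
  f(0) - 2·f(2) + f(4) = 0.
Substituting the known values and solving for f(2):
  -2·f(2) = 10
  f(2) = -5.

-5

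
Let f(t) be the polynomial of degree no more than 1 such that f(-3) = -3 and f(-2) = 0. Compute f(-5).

Using the Lagrange interpolation formula with nodes -3, -2:
  L_0(t) = (t + 2) / -1
  L_1(t) = (t + 3) / 1
Then f(t) = -3·L_0(t) + 0·L_1(t).
Expanding and collecting terms gives f(t) = 3t + 6.
Evaluating at t = -5: f(-5) = -9.

-9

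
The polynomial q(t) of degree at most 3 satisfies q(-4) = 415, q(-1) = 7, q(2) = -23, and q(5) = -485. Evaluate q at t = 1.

-5

Write q(t) = at^3 + bt^2 + ct + d. Substituting each data point gives a linear system:
  -64a + 16b - 4c + d = 415
  -a + b - c + d = 7
  8a + 4b + 2c + d = -23
  125a + 25b + 5c + d = -485
Solving the system yields a = -5, b = 6, c = -1, d = -5.
So q(t) = -5t³ + 6t² - t - 5.
Then q(1) = -5.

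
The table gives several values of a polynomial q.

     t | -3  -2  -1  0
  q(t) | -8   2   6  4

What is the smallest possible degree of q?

Forward differences of the values at t = -3, -2, -1, 0:
  q  : -8  2  6  4
  Δ  : 10  4  -2
  Δ^2: -6  -6
  Δ^3: 0
The second differences are constant (-6) and nonzero, while all higher differences vanish, so the minimal degree is 2.

2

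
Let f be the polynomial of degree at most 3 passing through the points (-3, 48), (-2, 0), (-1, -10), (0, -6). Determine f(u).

Using the Lagrange interpolation formula with nodes -3, -2, -1, 0:
  L_0(u) = (u + 2)(u + 1)u / -6
  L_1(u) = (u + 3)(u + 1)u / 2
  L_2(u) = (u + 3)(u + 2)u / -2
  L_3(u) = (u + 3)(u + 2)(u + 1) / 6
Then f(u) = 48·L_0(u) + 0·L_1(u) - 10·L_2(u) - 6·L_3(u).
Expanding and collecting terms gives f(u) = -4u³ - 5u² + 3u - 6.
Check: f(-1) = -10. ✓

f(u) = -4u^3 - 5u^2 + 3u - 6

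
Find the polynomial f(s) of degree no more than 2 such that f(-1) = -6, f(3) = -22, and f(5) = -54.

Write f(s) = as^2 + bs + c. Substituting each data point gives a linear system:
  a - b + c = -6
  9a + 3b + c = -22
  25a + 5b + c = -54
Solving the system yields a = -2, b = 0, c = -4.
So f(s) = -2s^2 - 4.
Check: f(-1) = -6. ✓

f(s) = -2s^2 - 4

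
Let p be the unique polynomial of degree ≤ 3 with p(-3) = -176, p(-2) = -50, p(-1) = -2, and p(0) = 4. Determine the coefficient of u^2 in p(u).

Write p(u) = au^3 + bu^2 + cu + d. Substituting each data point gives a linear system:
  -27a + 9b - 3c + d = -176
  -8a + 4b - 2c + d = -50
  -a + b - c + d = -2
  d = 4
Solving the system yields a = 6, b = -3, c = -3, d = 4.
So p(u) = 6u^3 - 3u^2 - 3u + 4.
The coefficient of u^2 is -3.

-3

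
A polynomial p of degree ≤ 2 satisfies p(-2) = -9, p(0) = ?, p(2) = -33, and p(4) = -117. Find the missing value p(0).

3

The 3 known points determine the degree-2 polynomial uniquely.
Write p(s) = as^2 + bs + c. Substituting each data point gives a linear system:
  4a - 2b + c = -9
  4a + 2b + c = -33
  16a + 4b + c = -117
Solving the system yields a = -6, b = -6, c = 3.
So p(s) = -6s² - 6s + 3.
Then p(0) = 3.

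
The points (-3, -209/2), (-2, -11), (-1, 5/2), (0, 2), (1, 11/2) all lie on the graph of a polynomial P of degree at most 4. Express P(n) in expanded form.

P(n) = -2n^4 - n^3 + 4n^2 + (5/2)n + 2

Write P(n) = an^4 + bn^3 + cn^2 + dn + e. Substituting each data point gives a linear system:
  81a - 27b + 9c - 3d + e = -209/2
  16a - 8b + 4c - 2d + e = -11
  a - b + c - d + e = 5/2
  e = 2
  a + b + c + d + e = 11/2
Solving the system yields a = -2, b = -1, c = 4, d = 5/2, e = 2.
So P(n) = -2n⁴ - n³ + 4n² + (5/2)n + 2.
Check: P(-3) = -209/2. ✓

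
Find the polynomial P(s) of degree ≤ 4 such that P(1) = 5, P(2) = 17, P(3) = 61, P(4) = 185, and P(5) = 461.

P(s) = s^4 - 2s^3 + 3s^2 + 2s + 1

Write P(s) = as^4 + bs^3 + cs^2 + ds + e. Substituting each data point gives a linear system:
  a + b + c + d + e = 5
  16a + 8b + 4c + 2d + e = 17
  81a + 27b + 9c + 3d + e = 61
  256a + 64b + 16c + 4d + e = 185
  625a + 125b + 25c + 5d + e = 461
Solving the system yields a = 1, b = -2, c = 3, d = 2, e = 1.
So P(s) = s⁴ - 2s³ + 3s² + 2s + 1.
Check: P(4) = 185. ✓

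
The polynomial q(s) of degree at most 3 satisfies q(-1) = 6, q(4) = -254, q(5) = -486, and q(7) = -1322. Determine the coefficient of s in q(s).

-6

Write q(s) = as^3 + bs^2 + cs + d. Substituting each data point gives a linear system:
  -a + b - c + d = 6
  64a + 16b + 4c + d = -254
  125a + 25b + 5c + d = -486
  343a + 49b + 7c + d = -1322
Solving the system yields a = -4, b = 2, c = -6, d = -6.
So q(s) = -4s^3 + 2s^2 - 6s - 6.
The coefficient of s is -6.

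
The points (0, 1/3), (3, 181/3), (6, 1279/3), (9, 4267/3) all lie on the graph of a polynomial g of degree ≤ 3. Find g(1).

19/3

Using the Lagrange interpolation formula with nodes 0, 3, 6, 9:
  L_0(u) = (u - 3)(u - 6)(u - 9) / -162
  L_1(u) = u(u - 6)(u - 9) / 54
  L_2(u) = u(u - 3)(u - 9) / -54
  L_3(u) = u(u - 3)(u - 6) / 162
Then g(u) = 1/3·L_0(u) + 181/3·L_1(u) + 1279/3·L_2(u) + 4267/3·L_3(u).
Expanding and collecting terms gives g(u) = 2u³ - u² + 5u + 1/3.
Evaluating at u = 1: g(1) = 19/3.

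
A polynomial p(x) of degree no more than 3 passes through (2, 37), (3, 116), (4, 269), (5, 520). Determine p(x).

p(x) = 4x^3 + x^2 - 2x + 5

Using the Lagrange interpolation formula with nodes 2, 3, 4, 5:
  L_0(x) = (x - 3)(x - 4)(x - 5) / -6
  L_1(x) = (x - 2)(x - 4)(x - 5) / 2
  L_2(x) = (x - 2)(x - 3)(x - 5) / -2
  L_3(x) = (x - 2)(x - 3)(x - 4) / 6
Then p(x) = 37·L_0(x) + 116·L_1(x) + 269·L_2(x) + 520·L_3(x).
Expanding and collecting terms gives p(x) = 4x³ + x² - 2x + 5.
Check: p(2) = 37. ✓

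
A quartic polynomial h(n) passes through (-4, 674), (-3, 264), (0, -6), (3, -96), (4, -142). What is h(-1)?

Using the Lagrange interpolation formula with nodes -4, -3, 0, 3, 4:
  L_0(n) = (n + 3)n(n - 3)(n - 4) / 224
  L_1(n) = (n + 4)n(n - 3)(n - 4) / -126
  L_2(n) = (n + 4)(n + 3)(n - 3)(n - 4) / 144
  L_3(n) = (n + 4)(n + 3)n(n - 4) / -126
  L_4(n) = (n + 4)(n + 3)n(n - 3) / 224
Then h(n) = 674·L_0(n) + 264·L_1(n) - 6·L_2(n) - 96·L_3(n) - 142·L_4(n).
Expanding and collecting terms gives h(n) = n⁴ - 6n³ + n² - 6n - 6.
Evaluating at n = -1: h(-1) = 8.

8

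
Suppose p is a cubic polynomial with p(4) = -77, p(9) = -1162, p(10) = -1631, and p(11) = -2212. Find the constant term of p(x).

Write p(x) = ax^3 + bx^2 + cx + d. Substituting each data point gives a linear system:
  64a + 16b + 4c + d = -77
  729a + 81b + 9c + d = -1162
  1000a + 100b + 10c + d = -1631
  1331a + 121b + 11c + d = -2212
Solving the system yields a = -2, b = 4, c = -3, d = -1.
So p(x) = -2x³ + 4x² - 3x - 1.
The constant term is -1.

-1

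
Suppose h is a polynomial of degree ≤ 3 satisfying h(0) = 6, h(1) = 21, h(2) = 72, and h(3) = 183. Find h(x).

Write h(x) = ax^3 + bx^2 + cx + d. Substituting each data point gives a linear system:
  d = 6
  a + b + c + d = 21
  8a + 4b + 2c + d = 72
  27a + 9b + 3c + d = 183
Solving the system yields a = 4, b = 6, c = 5, d = 6.
So h(x) = 4x³ + 6x² + 5x + 6.
Check: h(1) = 21. ✓

h(x) = 4x^3 + 6x^2 + 5x + 6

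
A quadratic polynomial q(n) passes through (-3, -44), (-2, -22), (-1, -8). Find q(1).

-4

Forward differences of the values at n = -3, -2, -1:
  q  : -44  -22  -8
  Δ  : 22  14
  Δ^2: -8
The second differences are constant, confirming degree 2.
Interpolating (Newton forward form) and evaluating at n = 1 gives q(1) = -4.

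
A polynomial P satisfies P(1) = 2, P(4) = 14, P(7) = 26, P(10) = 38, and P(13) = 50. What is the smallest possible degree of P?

1

Forward differences of the values at u = 1, 4, 7, 10, 13:
  P  : 2  14  26  38  50
  Δ  : 12  12  12  12
  Δ^2: 0  0  0
  Δ^3: 0  0
  Δ^4: 0
The first differences are constant (12) and nonzero, while all higher differences vanish, so the minimal degree is 1.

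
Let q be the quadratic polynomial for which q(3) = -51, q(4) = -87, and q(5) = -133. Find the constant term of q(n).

-3

Write q(n) = an^2 + bn + c. Substituting each data point gives a linear system:
  9a + 3b + c = -51
  16a + 4b + c = -87
  25a + 5b + c = -133
Solving the system yields a = -5, b = -1, c = -3.
So q(n) = -5n^2 - n - 3.
The constant term is -3.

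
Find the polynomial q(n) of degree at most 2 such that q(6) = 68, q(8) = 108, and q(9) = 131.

q(n) = n^2 + 6n - 4

Write q(n) = an^2 + bn + c. Substituting each data point gives a linear system:
  36a + 6b + c = 68
  64a + 8b + c = 108
  81a + 9b + c = 131
Solving the system yields a = 1, b = 6, c = -4.
So q(n) = n² + 6n - 4.
Check: q(6) = 68. ✓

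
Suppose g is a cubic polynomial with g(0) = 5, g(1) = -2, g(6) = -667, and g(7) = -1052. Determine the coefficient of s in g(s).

Write g(s) = as^3 + bs^2 + cs + d. Substituting each data point gives a linear system:
  d = 5
  a + b + c + d = -2
  216a + 36b + 6c + d = -667
  343a + 49b + 7c + d = -1052
Solving the system yields a = -3, b = 0, c = -4, d = 5.
So g(s) = -3s^3 - 4s + 5.
The coefficient of s is -4.

-4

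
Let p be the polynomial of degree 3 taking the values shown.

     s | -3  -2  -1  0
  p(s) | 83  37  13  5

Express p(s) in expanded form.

p(s) = -s^3 + 5s^2 - 2s + 5

Using the Lagrange interpolation formula with nodes -3, -2, -1, 0:
  L_0(s) = (s + 2)(s + 1)s / -6
  L_1(s) = (s + 3)(s + 1)s / 2
  L_2(s) = (s + 3)(s + 2)s / -2
  L_3(s) = (s + 3)(s + 2)(s + 1) / 6
Then p(s) = 83·L_0(s) + 37·L_1(s) + 13·L_2(s) + 5·L_3(s).
Expanding and collecting terms gives p(s) = -s^3 + 5s^2 - 2s + 5.
Check: p(-1) = 13. ✓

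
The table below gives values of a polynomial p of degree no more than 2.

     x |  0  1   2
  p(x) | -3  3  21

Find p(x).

p(x) = 6x^2 - 3

Write p(x) = ax^2 + bx + c. Substituting each data point gives a linear system:
  c = -3
  a + b + c = 3
  4a + 2b + c = 21
Solving the system yields a = 6, b = 0, c = -3.
So p(x) = 6x² - 3.
Check: p(1) = 3. ✓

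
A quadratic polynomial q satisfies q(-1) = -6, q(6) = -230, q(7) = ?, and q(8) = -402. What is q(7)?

The 3 known points determine the degree-2 polynomial uniquely.
Write q(t) = at^2 + bt + c. Substituting each data point gives a linear system:
  a - b + c = -6
  36a + 6b + c = -230
  64a + 8b + c = -402
Solving the system yields a = -6, b = -2, c = -2.
So q(t) = -6t^2 - 2t - 2.
Then q(7) = -310.

-310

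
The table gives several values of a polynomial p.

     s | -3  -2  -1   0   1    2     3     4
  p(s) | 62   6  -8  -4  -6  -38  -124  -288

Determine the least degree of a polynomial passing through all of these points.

Forward differences of the values at s = -3, -2, -1, 0, 1, 2, 3, 4:
  p  : 62  6  -8  -4  -6  -38  -124  -288
  Δ  : -56  -14  4  -2  -32  -86  -164
  Δ^2: 42  18  -6  -30  -54  -78
  Δ^3: -24  -24  -24  -24  -24
  Δ^4: 0  0  0  0
  Δ^5: 0  0  0
  Δ^6: 0  0
  Δ^7: 0
The third differences are constant (-24) and nonzero, while all higher differences vanish, so the minimal degree is 3.

3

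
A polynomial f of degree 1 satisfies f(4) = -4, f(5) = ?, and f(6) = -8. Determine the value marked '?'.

-6

On equispaced nodes a degree-1 polynomial has vanishing second forward difference, so
  f(4) - 2·f(5) + f(6) = 0.
Substituting the known values and solving for f(5):
  -2·f(5) = 12
  f(5) = -6.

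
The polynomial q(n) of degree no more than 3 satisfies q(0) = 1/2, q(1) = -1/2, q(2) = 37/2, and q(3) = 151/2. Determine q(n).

q(n) = 3n^3 + n^2 - 5n + 1/2

Write q(n) = an^3 + bn^2 + cn + d. Substituting each data point gives a linear system:
  d = 1/2
  a + b + c + d = -1/2
  8a + 4b + 2c + d = 37/2
  27a + 9b + 3c + d = 151/2
Solving the system yields a = 3, b = 1, c = -5, d = 1/2.
So q(n) = 3n³ + n² - 5n + 1/2.
Check: q(2) = 37/2. ✓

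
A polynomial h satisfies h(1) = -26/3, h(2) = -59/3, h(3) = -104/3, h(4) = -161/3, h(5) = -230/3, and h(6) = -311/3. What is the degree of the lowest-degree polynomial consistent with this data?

2

Forward differences of the values at n = 1, 2, 3, 4, 5, 6:
  h  : -26/3  -59/3  -104/3  -161/3  -230/3  -311/3
  Δ  : -11  -15  -19  -23  -27
  Δ^2: -4  -4  -4  -4
  Δ^3: 0  0  0
  Δ^4: 0  0
  Δ^5: 0
The second differences are constant (-4) and nonzero, while all higher differences vanish, so the minimal degree is 2.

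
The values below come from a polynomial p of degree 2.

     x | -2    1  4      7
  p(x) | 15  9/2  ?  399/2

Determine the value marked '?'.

On equispaced nodes a degree-2 polynomial has vanishing third forward difference, so
  - p(-2) + 3·p(1) - 3·p(4) + p(7) = 0.
Substituting the known values and solving for p(4):
  -3·p(4) = -198
  p(4) = 66.

66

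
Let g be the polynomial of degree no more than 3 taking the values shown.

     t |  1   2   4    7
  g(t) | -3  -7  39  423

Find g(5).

Using the Lagrange interpolation formula with nodes 1, 2, 4, 7:
  L_0(t) = (t - 2)(t - 4)(t - 7) / -18
  L_1(t) = (t - 1)(t - 4)(t - 7) / 10
  L_2(t) = (t - 1)(t - 2)(t - 7) / -18
  L_3(t) = (t - 1)(t - 2)(t - 4) / 90
Then g(t) = -3·L_0(t) - 7·L_1(t) + 39·L_2(t) + 423·L_3(t).
Expanding and collecting terms gives g(t) = 2t^3 - 5t^2 - 3t + 3.
Evaluating at t = 5: g(5) = 113.

113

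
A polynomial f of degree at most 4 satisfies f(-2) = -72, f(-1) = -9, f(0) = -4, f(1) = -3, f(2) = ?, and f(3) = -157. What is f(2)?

-24

The 5 known points determine the degree-4 polynomial uniquely.
Write f(s) = as^4 + bs^3 + cs^2 + ds + e. Substituting each data point gives a linear system:
  16a - 8b + 4c - 2d + e = -72
  a - b + c - d + e = -9
  e = -4
  a + b + c + d + e = -3
  81a + 27b + 9c + 3d + e = -157
Solving the system yields a = -3, b = 3, c = 1, d = 0, e = -4.
So f(s) = -3s^4 + 3s^3 + s^2 - 4.
Then f(2) = -24.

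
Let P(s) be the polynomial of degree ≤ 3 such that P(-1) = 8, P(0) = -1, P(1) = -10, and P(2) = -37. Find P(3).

Using the Lagrange interpolation formula with nodes -1, 0, 1, 2:
  L_0(s) = s(s - 1)(s - 2) / -6
  L_1(s) = (s + 1)(s - 1)(s - 2) / 2
  L_2(s) = (s + 1)s(s - 2) / -2
  L_3(s) = (s + 1)s(s - 1) / 6
Then P(s) = 8·L_0(s) - 1·L_1(s) - 10·L_2(s) - 37·L_3(s).
Expanding and collecting terms gives P(s) = -3s^3 - 6s - 1.
Evaluating at s = 3: P(3) = -100.

-100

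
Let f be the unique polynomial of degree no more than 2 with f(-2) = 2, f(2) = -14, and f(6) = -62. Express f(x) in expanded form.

Using the Lagrange interpolation formula with nodes -2, 2, 6:
  L_0(x) = (x - 2)(x - 6) / 32
  L_1(x) = (x + 2)(x - 6) / -16
  L_2(x) = (x + 2)(x - 2) / 32
Then f(x) = 2·L_0(x) - 14·L_1(x) - 62·L_2(x).
Expanding and collecting terms gives f(x) = -x^2 - 4x - 2.
Check: f(-2) = 2. ✓

f(x) = -x^2 - 4x - 2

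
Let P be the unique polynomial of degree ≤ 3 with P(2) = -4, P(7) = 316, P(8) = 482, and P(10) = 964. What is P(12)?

1686

Write P(x) = ax^3 + bx^2 + cx + d. Substituting each data point gives a linear system:
  8a + 4b + 2c + d = -4
  343a + 49b + 7c + d = 316
  512a + 64b + 8c + d = 482
  1000a + 100b + 10c + d = 964
Solving the system yields a = 1, b = 0, c = -3, d = -6.
So P(x) = x^3 - 3x - 6.
Then P(12) = 1686.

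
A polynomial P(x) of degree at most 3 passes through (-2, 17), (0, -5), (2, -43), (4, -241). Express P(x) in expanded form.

Using the Lagrange interpolation formula with nodes -2, 0, 2, 4:
  L_0(x) = x(x - 2)(x - 4) / -48
  L_1(x) = (x + 2)(x - 2)(x - 4) / 16
  L_2(x) = (x + 2)x(x - 4) / -16
  L_3(x) = (x + 2)x(x - 2) / 48
Then P(x) = 17·L_0(x) - 5·L_1(x) - 43·L_2(x) - 241·L_3(x).
Expanding and collecting terms gives P(x) = -3x³ - 2x² - 3x - 5.
Check: P(4) = -241. ✓

P(x) = -3x^3 - 2x^2 - 3x - 5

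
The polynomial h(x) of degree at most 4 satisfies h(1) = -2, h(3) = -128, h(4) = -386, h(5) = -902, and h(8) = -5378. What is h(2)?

-26

Using the Lagrange interpolation formula with nodes 1, 3, 4, 5, 8:
  L_0(x) = (x - 3)(x - 4)(x - 5)(x - 8) / 168
  L_1(x) = (x - 1)(x - 4)(x - 5)(x - 8) / -20
  L_2(x) = (x - 1)(x - 3)(x - 5)(x - 8) / 12
  L_3(x) = (x - 1)(x - 3)(x - 4)(x - 8) / -24
  L_4(x) = (x - 1)(x - 3)(x - 4)(x - 5) / 420
Then h(x) = -2·L_0(x) - 128·L_1(x) - 386·L_2(x) - 902·L_3(x) - 5378·L_4(x).
Expanding and collecting terms gives h(x) = -x^4 - 3x^3 + 4x^2 - 2.
Evaluating at x = 2: h(2) = -26.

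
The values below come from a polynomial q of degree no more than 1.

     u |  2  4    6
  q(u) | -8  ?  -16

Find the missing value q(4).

The 2 known points determine the degree-1 polynomial uniquely.
Write q(u) = au + b. Substituting each data point gives a linear system:
  2a + b = -8
  6a + b = -16
Solving the system yields a = -2, b = -4.
So q(u) = -2u - 4.
Then q(4) = -12.

-12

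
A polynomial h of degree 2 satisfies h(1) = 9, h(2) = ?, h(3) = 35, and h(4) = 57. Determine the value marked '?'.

19

The 3 known points determine the degree-2 polynomial uniquely.
Write h(u) = au^2 + bu + c. Substituting each data point gives a linear system:
  a + b + c = 9
  9a + 3b + c = 35
  16a + 4b + c = 57
Solving the system yields a = 3, b = 1, c = 5.
So h(u) = 3u^2 + u + 5.
Then h(2) = 19.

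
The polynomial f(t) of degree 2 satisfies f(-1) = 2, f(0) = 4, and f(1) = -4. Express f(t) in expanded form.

f(t) = -5t^2 - 3t + 4

Write f(t) = at^2 + bt + c. Substituting each data point gives a linear system:
  a - b + c = 2
  c = 4
  a + b + c = -4
Solving the system yields a = -5, b = -3, c = 4.
So f(t) = -5t^2 - 3t + 4.
Check: f(-1) = 2. ✓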